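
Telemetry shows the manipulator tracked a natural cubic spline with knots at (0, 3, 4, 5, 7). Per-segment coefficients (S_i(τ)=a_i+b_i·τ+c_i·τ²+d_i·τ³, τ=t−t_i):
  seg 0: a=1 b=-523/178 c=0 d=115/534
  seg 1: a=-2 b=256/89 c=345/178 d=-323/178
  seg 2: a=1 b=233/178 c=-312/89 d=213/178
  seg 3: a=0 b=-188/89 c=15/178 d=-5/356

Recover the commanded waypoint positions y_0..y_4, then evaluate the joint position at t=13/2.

y_0 = S_0(0) = a_0 = 1
y_1 = S_1(0) = a_1 = -2
y_2 = S_2(0) = a_2 = 1
y_3 = S_3(0) = a_3 = 0
y_4 = S_3(2) = -4
t_q=13/2 is in segment 3 (τ=3/2); S_3(τ)=-8619/2848

y_0=1 y_1=-2 y_2=1 y_3=0 y_4=-4
S(13/2) = -8619/2848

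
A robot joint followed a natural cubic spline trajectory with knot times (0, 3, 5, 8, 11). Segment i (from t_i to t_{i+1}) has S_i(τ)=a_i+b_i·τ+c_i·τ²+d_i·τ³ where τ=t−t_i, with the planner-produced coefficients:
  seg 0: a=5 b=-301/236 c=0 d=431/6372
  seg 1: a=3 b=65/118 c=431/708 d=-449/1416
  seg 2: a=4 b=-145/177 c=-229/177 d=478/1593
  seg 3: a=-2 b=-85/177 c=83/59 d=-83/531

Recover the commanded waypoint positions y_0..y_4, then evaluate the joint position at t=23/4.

y_0 = S_0(0) = a_0 = 5
y_1 = S_1(0) = a_1 = 3
y_2 = S_2(0) = a_2 = 4
y_3 = S_3(0) = a_3 = -2
y_4 = S_3(3) = 5
t_q=23/4 is in segment 2 (τ=3/4); S_2(τ)=5257/1888

y_0=5 y_1=3 y_2=4 y_3=-2 y_4=5
S(23/4) = 5257/1888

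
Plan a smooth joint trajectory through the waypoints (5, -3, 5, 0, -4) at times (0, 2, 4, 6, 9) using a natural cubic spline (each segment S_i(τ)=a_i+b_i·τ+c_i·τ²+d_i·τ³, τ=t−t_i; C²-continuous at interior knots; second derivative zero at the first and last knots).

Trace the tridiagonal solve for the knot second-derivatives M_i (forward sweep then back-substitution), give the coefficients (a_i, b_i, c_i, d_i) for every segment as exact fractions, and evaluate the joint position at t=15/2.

Δ: Δ0=-4, Δ1=4, Δ2=-5/2, Δ3=-4/3
row 1: diag=8, rhs=48; c'=1/4, d'=6
row 2: denom=8−2·1/4=15/2; d'=(-39−2·6)/(15/2)=-34/5
row 3: denom=10−2·4/15=142/15; d'=(7−2·-34/5)/(142/15)=309/142
back: M3=309/142
back: M2=-34/5−4/15·309/142=-524/71
back: M1=6−1/4·-524/71=557/71
M: M0=0, M1=557/71, M2=-524/71, M3=309/142, M4=0
seg 0: a=5, c=M0/2=0, d=(M1−M0)/(6·2)=557/852, b=Δ0−h0·(2M0+M1)/6=-1409/213
seg 1: a=-3, c=M1/2=557/142, d=(M2−M1)/(6·2)=-1081/852, b=Δ1−h1·(2M1+M2)/6=262/213
seg 2: a=5, c=M2/2=-262/71, d=(M3−M2)/(6·2)=1357/1704, b=Δ2−h2·(2M2+M3)/6=361/213
seg 3: a=0, c=M3/2=309/284, d=(M4−M3)/(6·3)=-103/852, b=Δ3−h3·(2M3+M4)/6=-1495/426
t_q=15/2 → seg 3, τ=3/2; S=0+-1495/426·τ+309/284·τ²+-103/852·τ³=-7325/2272

  seg 0: a=5 b=-1409/213 c=0 d=557/852
  seg 1: a=-3 b=262/213 c=557/142 d=-1081/852
  seg 2: a=5 b=361/213 c=-262/71 d=1357/1704
  seg 3: a=0 b=-1495/426 c=309/284 d=-103/852
S(15/2) = -7325/2272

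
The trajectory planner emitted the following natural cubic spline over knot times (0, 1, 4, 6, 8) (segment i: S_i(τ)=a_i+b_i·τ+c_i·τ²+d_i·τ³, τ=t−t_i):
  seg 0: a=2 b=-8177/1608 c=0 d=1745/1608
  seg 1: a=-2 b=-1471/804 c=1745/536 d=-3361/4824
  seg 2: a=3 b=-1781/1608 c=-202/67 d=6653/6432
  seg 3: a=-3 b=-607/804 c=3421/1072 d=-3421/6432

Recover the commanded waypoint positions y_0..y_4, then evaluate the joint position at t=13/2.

y_0 = S_0(0) = a_0 = 2
y_1 = S_1(0) = a_1 = -2
y_2 = S_2(0) = a_2 = 3
y_3 = S_3(0) = a_3 = -3
y_4 = S_3(2) = 4
t_q=13/2 is in segment 3 (τ=1/2); S_3(τ)=-45387/17152

y_0=2 y_1=-2 y_2=3 y_3=-3 y_4=4
S(13/2) = -45387/17152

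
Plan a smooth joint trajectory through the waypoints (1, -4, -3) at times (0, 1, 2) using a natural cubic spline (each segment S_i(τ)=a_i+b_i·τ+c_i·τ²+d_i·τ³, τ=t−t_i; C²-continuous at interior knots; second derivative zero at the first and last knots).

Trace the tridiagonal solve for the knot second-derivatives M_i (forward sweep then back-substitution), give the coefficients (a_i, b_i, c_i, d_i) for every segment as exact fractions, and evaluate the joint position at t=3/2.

Δ: Δ0=-5, Δ1=1
row 1: diag=4, rhs=36; c'=1/4, d'=9
back: M1=9
M: M0=0, M1=9, M2=0
seg 0: a=1, c=M0/2=0, d=(M1−M0)/(6·1)=3/2, b=Δ0−h0·(2M0+M1)/6=-13/2
seg 1: a=-4, c=M1/2=9/2, d=(M2−M1)/(6·1)=-3/2, b=Δ1−h1·(2M1+M2)/6=-2
t_q=3/2 → seg 1, τ=1/2; S=-4+-2·τ+9/2·τ²+-3/2·τ³=-65/16

  seg 0: a=1 b=-13/2 c=0 d=3/2
  seg 1: a=-4 b=-2 c=9/2 d=-3/2
S(3/2) = -65/16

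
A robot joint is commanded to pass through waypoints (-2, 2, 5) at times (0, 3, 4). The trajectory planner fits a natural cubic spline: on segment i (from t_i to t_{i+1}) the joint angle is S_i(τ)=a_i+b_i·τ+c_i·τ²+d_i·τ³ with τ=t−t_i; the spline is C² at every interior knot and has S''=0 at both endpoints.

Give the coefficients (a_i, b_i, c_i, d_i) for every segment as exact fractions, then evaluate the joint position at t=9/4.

Δ: Δ0=4/3, Δ1=3
row 1: diag=8, rhs=10; c'=1/8, d'=5/4
back: M1=5/4
M: M0=0, M1=5/4, M2=0
seg 0: a=-2, c=M0/2=0, d=(M1−M0)/(6·3)=5/72, b=Δ0−h0·(2M0+M1)/6=17/24
seg 1: a=2, c=M1/2=5/8, d=(M2−M1)/(6·1)=-5/24, b=Δ1−h1·(2M1+M2)/6=31/12
t_q=9/4 → seg 0, τ=9/4; S=-2+17/24·τ+0·τ²+5/72·τ³=197/512

  seg 0: a=-2 b=17/24 c=0 d=5/72
  seg 1: a=2 b=31/12 c=5/8 d=-5/24
S(9/4) = 197/512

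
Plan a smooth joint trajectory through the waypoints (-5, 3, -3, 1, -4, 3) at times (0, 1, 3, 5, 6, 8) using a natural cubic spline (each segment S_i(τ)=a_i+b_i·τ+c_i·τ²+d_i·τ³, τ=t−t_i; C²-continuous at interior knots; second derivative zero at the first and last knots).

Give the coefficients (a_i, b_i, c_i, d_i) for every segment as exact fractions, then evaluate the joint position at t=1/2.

  seg 0: a=-5 b=3634/349 c=0 d=-842/349
  seg 1: a=3 b=1108/349 c=-2526/349 d=2897/1396
  seg 2: a=-3 b=-305/349 c=3639/698 d=-659/349
  seg 3: a=1 b=-935/349 c=-4269/698 d=2649/698
  seg 4: a=-4 b=-2461/698 c=1839/349 d=-613/698
S(1/2) = -133/1396

Δ: Δ0=8, Δ1=-3, Δ2=2, Δ3=-5, Δ4=7/2
row 1: diag=6, rhs=-66; c'=1/3, d'=-11
row 2: denom=8−2·1/3=22/3; d'=(30−2·-11)/(22/3)=78/11
row 3: denom=6−2·3/11=60/11; d'=(-42−2·78/11)/(60/11)=-103/10
row 4: denom=6−1·11/60=349/60; d'=(51−1·-103/10)/(349/60)=3678/349
back: M4=3678/349
back: M3=-103/10−11/60·3678/349=-4269/349
back: M2=78/11−3/11·-4269/349=3639/349
back: M1=-11−1/3·3639/349=-5052/349
M: M0=0, M1=-5052/349, M2=3639/349, M3=-4269/349, M4=3678/349, M5=0
seg 0: a=-5, c=M0/2=0, d=(M1−M0)/(6·1)=-842/349, b=Δ0−h0·(2M0+M1)/6=3634/349
seg 1: a=3, c=M1/2=-2526/349, d=(M2−M1)/(6·2)=2897/1396, b=Δ1−h1·(2M1+M2)/6=1108/349
seg 2: a=-3, c=M2/2=3639/698, d=(M3−M2)/(6·2)=-659/349, b=Δ2−h2·(2M2+M3)/6=-305/349
seg 3: a=1, c=M3/2=-4269/698, d=(M4−M3)/(6·1)=2649/698, b=Δ3−h3·(2M3+M4)/6=-935/349
seg 4: a=-4, c=M4/2=1839/349, d=(M5−M4)/(6·2)=-613/698, b=Δ4−h4·(2M4+M5)/6=-2461/698
t_q=1/2 → seg 0, τ=1/2; S=-5+3634/349·τ+0·τ²+-842/349·τ³=-133/1396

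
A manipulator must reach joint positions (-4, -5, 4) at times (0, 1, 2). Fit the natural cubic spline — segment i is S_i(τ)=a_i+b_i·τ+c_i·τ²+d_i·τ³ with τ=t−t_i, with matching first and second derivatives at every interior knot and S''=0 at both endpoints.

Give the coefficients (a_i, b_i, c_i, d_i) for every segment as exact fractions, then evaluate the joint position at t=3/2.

  seg 0: a=-4 b=-7/2 c=0 d=5/2
  seg 1: a=-5 b=4 c=15/2 d=-5/2
S(3/2) = -23/16

Δ: Δ0=-1, Δ1=9
row 1: diag=4, rhs=60; c'=1/4, d'=15
back: M1=15
M: M0=0, M1=15, M2=0
seg 0: a=-4, c=M0/2=0, d=(M1−M0)/(6·1)=5/2, b=Δ0−h0·(2M0+M1)/6=-7/2
seg 1: a=-5, c=M1/2=15/2, d=(M2−M1)/(6·1)=-5/2, b=Δ1−h1·(2M1+M2)/6=4
t_q=3/2 → seg 1, τ=1/2; S=-5+4·τ+15/2·τ²+-5/2·τ³=-23/16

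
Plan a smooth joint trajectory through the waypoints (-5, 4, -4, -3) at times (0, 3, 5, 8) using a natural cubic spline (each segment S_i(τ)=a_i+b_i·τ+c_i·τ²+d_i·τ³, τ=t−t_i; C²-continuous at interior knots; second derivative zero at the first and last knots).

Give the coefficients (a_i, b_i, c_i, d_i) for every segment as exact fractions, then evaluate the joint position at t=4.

Δ: Δ0=3, Δ1=-4, Δ2=1/3
row 1: diag=10, rhs=-42; c'=1/5, d'=-21/5
row 2: denom=10−2·1/5=48/5; d'=(26−2·-21/5)/(48/5)=43/12
back: M2=43/12
back: M1=-21/5−1/5·43/12=-59/12
M: M0=0, M1=-59/12, M2=43/12, M3=0
seg 0: a=-5, c=M0/2=0, d=(M1−M0)/(6·3)=-59/216, b=Δ0−h0·(2M0+M1)/6=131/24
seg 1: a=4, c=M1/2=-59/24, d=(M2−M1)/(6·2)=17/24, b=Δ1−h1·(2M1+M2)/6=-23/12
seg 2: a=-4, c=M2/2=43/24, d=(M3−M2)/(6·3)=-43/216, b=Δ2−h2·(2M2+M3)/6=-13/4
t_q=4 → seg 1, τ=1; S=4+-23/12·τ+-59/24·τ²+17/24·τ³=1/3

  seg 0: a=-5 b=131/24 c=0 d=-59/216
  seg 1: a=4 b=-23/12 c=-59/24 d=17/24
  seg 2: a=-4 b=-13/4 c=43/24 d=-43/216
S(4) = 1/3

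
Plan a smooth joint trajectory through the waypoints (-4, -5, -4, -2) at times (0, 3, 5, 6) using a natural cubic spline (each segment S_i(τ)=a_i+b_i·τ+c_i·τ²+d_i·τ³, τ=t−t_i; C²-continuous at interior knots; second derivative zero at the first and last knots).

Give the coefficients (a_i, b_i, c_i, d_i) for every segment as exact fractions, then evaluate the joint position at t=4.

Δ: Δ0=-1/3, Δ1=1/2, Δ2=2
row 1: diag=10, rhs=5; c'=1/5, d'=1/2
row 2: denom=6−2·1/5=28/5; d'=(9−2·1/2)/(28/5)=10/7
back: M2=10/7
back: M1=1/2−1/5·10/7=3/14
M: M0=0, M1=3/14, M2=10/7, M3=0
seg 0: a=-4, c=M0/2=0, d=(M1−M0)/(6·3)=1/84, b=Δ0−h0·(2M0+M1)/6=-37/84
seg 1: a=-5, c=M1/2=3/28, d=(M2−M1)/(6·2)=17/168, b=Δ1−h1·(2M1+M2)/6=-5/42
seg 2: a=-4, c=M2/2=5/7, d=(M3−M2)/(6·1)=-5/21, b=Δ2−h2·(2M2+M3)/6=32/21
t_q=4 → seg 1, τ=1; S=-5+-5/42·τ+3/28·τ²+17/168·τ³=-275/56

  seg 0: a=-4 b=-37/84 c=0 d=1/84
  seg 1: a=-5 b=-5/42 c=3/28 d=17/168
  seg 2: a=-4 b=32/21 c=5/7 d=-5/21
S(4) = -275/56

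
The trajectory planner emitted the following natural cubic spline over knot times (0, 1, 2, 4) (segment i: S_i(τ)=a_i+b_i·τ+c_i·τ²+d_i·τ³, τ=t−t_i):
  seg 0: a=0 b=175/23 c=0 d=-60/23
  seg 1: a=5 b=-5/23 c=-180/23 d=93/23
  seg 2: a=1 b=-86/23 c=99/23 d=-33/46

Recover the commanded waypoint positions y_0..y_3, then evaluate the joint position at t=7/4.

y_0 = S_0(0) = a_0 = 0
y_1 = S_1(0) = a_1 = 5
y_2 = S_2(0) = a_2 = 1
y_3 = S_2(2) = 5
t_q=7/4 is in segment 1 (τ=3/4); S_1(τ)=137/64

y_0=0 y_1=5 y_2=1 y_3=5
S(7/4) = 137/64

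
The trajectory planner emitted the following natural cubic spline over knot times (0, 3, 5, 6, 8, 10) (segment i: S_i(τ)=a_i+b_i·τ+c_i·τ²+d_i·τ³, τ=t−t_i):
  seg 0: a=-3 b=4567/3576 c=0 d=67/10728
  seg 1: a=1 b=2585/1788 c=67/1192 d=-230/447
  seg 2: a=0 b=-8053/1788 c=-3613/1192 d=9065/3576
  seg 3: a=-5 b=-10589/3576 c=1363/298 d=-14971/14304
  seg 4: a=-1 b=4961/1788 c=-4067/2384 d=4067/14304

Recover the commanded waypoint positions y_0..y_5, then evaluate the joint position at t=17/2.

y_0 = S_0(0) = a_0 = -3
y_1 = S_1(0) = a_1 = 1
y_2 = S_2(0) = a_2 = 0
y_3 = S_3(0) = a_3 = -5
y_4 = S_4(0) = a_4 = -1
y_5 = S_4(2) = 0
t_q=17/2 is in segment 4 (τ=1/2); S_4(τ)=-139/38144

y_0=-3 y_1=1 y_2=0 y_3=-5 y_4=-1 y_5=0
S(17/2) = -139/38144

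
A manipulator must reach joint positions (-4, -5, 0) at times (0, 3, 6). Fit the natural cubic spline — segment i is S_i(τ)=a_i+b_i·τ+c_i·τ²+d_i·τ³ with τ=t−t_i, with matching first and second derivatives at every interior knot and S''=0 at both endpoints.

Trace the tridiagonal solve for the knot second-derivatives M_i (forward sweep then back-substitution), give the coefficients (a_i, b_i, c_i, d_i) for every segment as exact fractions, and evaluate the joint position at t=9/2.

Δ: Δ0=-1/3, Δ1=5/3
row 1: diag=12, rhs=12; c'=1/4, d'=1
back: M1=1
M: M0=0, M1=1, M2=0
seg 0: a=-4, c=M0/2=0, d=(M1−M0)/(6·3)=1/18, b=Δ0−h0·(2M0+M1)/6=-5/6
seg 1: a=-5, c=M1/2=1/2, d=(M2−M1)/(6·3)=-1/18, b=Δ1−h1·(2M1+M2)/6=2/3
t_q=9/2 → seg 1, τ=3/2; S=-5+2/3·τ+1/2·τ²+-1/18·τ³=-49/16

  seg 0: a=-4 b=-5/6 c=0 d=1/18
  seg 1: a=-5 b=2/3 c=1/2 d=-1/18
S(9/2) = -49/16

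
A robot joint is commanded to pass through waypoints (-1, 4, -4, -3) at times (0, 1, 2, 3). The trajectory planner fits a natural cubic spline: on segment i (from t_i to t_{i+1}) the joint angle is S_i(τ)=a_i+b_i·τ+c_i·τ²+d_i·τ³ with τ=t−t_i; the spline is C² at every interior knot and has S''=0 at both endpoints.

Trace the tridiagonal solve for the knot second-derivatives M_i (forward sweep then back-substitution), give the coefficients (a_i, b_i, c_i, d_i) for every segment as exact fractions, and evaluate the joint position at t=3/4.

  seg 0: a=-1 b=136/15 c=0 d=-61/15
  seg 1: a=4 b=-47/15 c=-61/5 d=22/3
  seg 2: a=-4 b=-83/15 c=49/5 d=-49/15
S(3/4) = 1307/320

Δ: Δ0=5, Δ1=-8, Δ2=1
row 1: diag=4, rhs=-78; c'=1/4, d'=-39/2
row 2: denom=4−1·1/4=15/4; d'=(54−1·-39/2)/(15/4)=98/5
back: M2=98/5
back: M1=-39/2−1/4·98/5=-122/5
M: M0=0, M1=-122/5, M2=98/5, M3=0
seg 0: a=-1, c=M0/2=0, d=(M1−M0)/(6·1)=-61/15, b=Δ0−h0·(2M0+M1)/6=136/15
seg 1: a=4, c=M1/2=-61/5, d=(M2−M1)/(6·1)=22/3, b=Δ1−h1·(2M1+M2)/6=-47/15
seg 2: a=-4, c=M2/2=49/5, d=(M3−M2)/(6·1)=-49/15, b=Δ2−h2·(2M2+M3)/6=-83/15
t_q=3/4 → seg 0, τ=3/4; S=-1+136/15·τ+0·τ²+-61/15·τ³=1307/320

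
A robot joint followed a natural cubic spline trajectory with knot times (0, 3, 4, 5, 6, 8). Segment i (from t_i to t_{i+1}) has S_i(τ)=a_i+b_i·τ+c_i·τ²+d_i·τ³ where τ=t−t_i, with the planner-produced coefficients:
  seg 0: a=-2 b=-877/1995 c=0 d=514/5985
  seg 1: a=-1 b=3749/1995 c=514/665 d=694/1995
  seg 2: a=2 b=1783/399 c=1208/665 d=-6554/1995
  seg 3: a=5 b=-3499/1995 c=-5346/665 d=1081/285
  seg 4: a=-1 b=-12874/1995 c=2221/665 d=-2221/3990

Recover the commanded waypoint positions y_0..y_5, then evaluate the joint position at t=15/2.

y_0=-2 y_1=-1 y_2=2 y_3=5 y_4=-1 y_5=-5
S(15/2) = -10733/2128

y_0 = S_0(0) = a_0 = -2
y_1 = S_1(0) = a_1 = -1
y_2 = S_2(0) = a_2 = 2
y_3 = S_3(0) = a_3 = 5
y_4 = S_4(0) = a_4 = -1
y_5 = S_4(2) = -5
t_q=15/2 is in segment 4 (τ=3/2); S_4(τ)=-10733/2128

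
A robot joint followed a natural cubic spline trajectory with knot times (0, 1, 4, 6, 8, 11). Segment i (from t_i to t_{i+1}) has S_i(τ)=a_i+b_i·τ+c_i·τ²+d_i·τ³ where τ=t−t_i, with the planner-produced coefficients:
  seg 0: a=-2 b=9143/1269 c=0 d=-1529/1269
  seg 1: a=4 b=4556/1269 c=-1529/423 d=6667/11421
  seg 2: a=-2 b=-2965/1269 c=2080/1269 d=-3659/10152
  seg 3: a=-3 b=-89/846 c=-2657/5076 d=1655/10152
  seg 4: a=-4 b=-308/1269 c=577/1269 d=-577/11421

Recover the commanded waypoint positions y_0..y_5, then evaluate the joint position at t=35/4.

y_0=-2 y_1=4 y_2=-2 y_3=-3 y_4=-4 y_5=-2
S(35/4) = -35623/9024

y_0 = S_0(0) = a_0 = -2
y_1 = S_1(0) = a_1 = 4
y_2 = S_2(0) = a_2 = -2
y_3 = S_3(0) = a_3 = -3
y_4 = S_4(0) = a_4 = -4
y_5 = S_4(3) = -2
t_q=35/4 is in segment 4 (τ=3/4); S_4(τ)=-35623/9024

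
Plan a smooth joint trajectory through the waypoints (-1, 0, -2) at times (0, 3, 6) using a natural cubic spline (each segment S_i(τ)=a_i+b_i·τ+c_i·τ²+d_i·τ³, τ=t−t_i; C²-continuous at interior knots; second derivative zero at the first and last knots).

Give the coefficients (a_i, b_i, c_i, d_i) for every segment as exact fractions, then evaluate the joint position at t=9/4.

Δ: Δ0=1/3, Δ1=-2/3
row 1: diag=12, rhs=-6; c'=1/4, d'=-1/2
back: M1=-1/2
M: M0=0, M1=-1/2, M2=0
seg 0: a=-1, c=M0/2=0, d=(M1−M0)/(6·3)=-1/36, b=Δ0−h0·(2M0+M1)/6=7/12
seg 1: a=0, c=M1/2=-1/4, d=(M2−M1)/(6·3)=1/36, b=Δ1−h1·(2M1+M2)/6=-1/6
t_q=9/4 → seg 0, τ=9/4; S=-1+7/12·τ+0·τ²+-1/36·τ³=-1/256

  seg 0: a=-1 b=7/12 c=0 d=-1/36
  seg 1: a=0 b=-1/6 c=-1/4 d=1/36
S(9/4) = -1/256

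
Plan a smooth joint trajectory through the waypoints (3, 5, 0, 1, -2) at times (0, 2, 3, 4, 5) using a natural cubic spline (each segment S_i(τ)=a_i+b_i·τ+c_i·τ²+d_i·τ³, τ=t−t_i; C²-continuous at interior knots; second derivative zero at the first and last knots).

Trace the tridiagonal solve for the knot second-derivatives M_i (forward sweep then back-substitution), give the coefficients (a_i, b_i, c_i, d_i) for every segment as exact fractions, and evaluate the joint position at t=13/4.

Δ: Δ0=1, Δ1=-5, Δ2=1, Δ3=-3
row 1: diag=6, rhs=-36; c'=1/6, d'=-6
row 2: denom=4−1·1/6=23/6; d'=(36−1·-6)/(23/6)=252/23
row 3: denom=4−1·6/23=86/23; d'=(-24−1·252/23)/(86/23)=-402/43
back: M3=-402/43
back: M2=252/23−6/23·-402/43=576/43
back: M1=-6−1/6·576/43=-354/43
M: M0=0, M1=-354/43, M2=576/43, M3=-402/43, M4=0
seg 0: a=3, c=M0/2=0, d=(M1−M0)/(6·2)=-59/86, b=Δ0−h0·(2M0+M1)/6=161/43
seg 1: a=5, c=M1/2=-177/43, d=(M2−M1)/(6·1)=155/43, b=Δ1−h1·(2M1+M2)/6=-193/43
seg 2: a=0, c=M2/2=288/43, d=(M3−M2)/(6·1)=-163/43, b=Δ2−h2·(2M2+M3)/6=-82/43
seg 3: a=1, c=M3/2=-201/43, d=(M4−M3)/(6·1)=67/43, b=Δ3−h3·(2M3+M4)/6=5/43
t_q=13/4 → seg 2, τ=1/4; S=0+-82/43·τ+288/43·τ²+-163/43·τ³=-323/2752

  seg 0: a=3 b=161/43 c=0 d=-59/86
  seg 1: a=5 b=-193/43 c=-177/43 d=155/43
  seg 2: a=0 b=-82/43 c=288/43 d=-163/43
  seg 3: a=1 b=5/43 c=-201/43 d=67/43
S(13/4) = -323/2752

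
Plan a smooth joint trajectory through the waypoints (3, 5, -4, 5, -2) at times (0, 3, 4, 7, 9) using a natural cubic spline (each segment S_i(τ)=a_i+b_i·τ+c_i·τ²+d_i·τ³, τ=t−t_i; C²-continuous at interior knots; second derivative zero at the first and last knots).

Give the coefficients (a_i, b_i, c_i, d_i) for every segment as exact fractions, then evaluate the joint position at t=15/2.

Δ: Δ0=2/3, Δ1=-9, Δ2=3, Δ3=-7/2
row 1: diag=8, rhs=-58; c'=1/8, d'=-29/4
row 2: denom=8−1·1/8=63/8; d'=(72−1·-29/4)/(63/8)=634/63
row 3: denom=10−3·8/21=62/7; d'=(-39−3·634/63)/(62/7)=-1453/186
back: M3=-1453/186
back: M2=634/63−8/21·-1453/186=3638/279
back: M1=-29/4−1/8·3638/279=-4955/558
M: M0=0, M1=-4955/558, M2=3638/279, M3=-1453/186, M4=0
seg 0: a=3, c=M0/2=0, d=(M1−M0)/(6·3)=-4955/10044, b=Δ0−h0·(2M0+M1)/6=5699/1116
seg 1: a=5, c=M1/2=-4955/1116, d=(M2−M1)/(6·1)=453/124, b=Δ1−h1·(2M1+M2)/6=-4583/558
seg 2: a=-4, c=M2/2=1819/279, d=(M3−M2)/(6·3)=-11635/10044, b=Δ2−h2·(2M2+M3)/6=-6845/1116
seg 3: a=5, c=M3/2=-1453/372, d=(M4−M3)/(6·2)=1453/2232, b=Δ3−h3·(2M3+M4)/6=953/558
t_q=15/2 → seg 3, τ=1/2; S=5+953/558·τ+-1453/372·τ²+1453/2232·τ³=29515/5952

  seg 0: a=3 b=5699/1116 c=0 d=-4955/10044
  seg 1: a=5 b=-4583/558 c=-4955/1116 d=453/124
  seg 2: a=-4 b=-6845/1116 c=1819/279 d=-11635/10044
  seg 3: a=5 b=953/558 c=-1453/372 d=1453/2232
S(15/2) = 29515/5952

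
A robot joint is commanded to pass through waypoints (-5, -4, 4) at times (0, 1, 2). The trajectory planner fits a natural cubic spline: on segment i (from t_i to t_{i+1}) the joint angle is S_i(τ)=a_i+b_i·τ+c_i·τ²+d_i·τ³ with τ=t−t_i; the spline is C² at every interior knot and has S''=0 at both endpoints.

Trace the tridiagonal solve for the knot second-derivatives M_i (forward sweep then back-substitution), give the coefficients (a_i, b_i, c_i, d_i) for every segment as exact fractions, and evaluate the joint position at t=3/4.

Δ: Δ0=1, Δ1=8
row 1: diag=4, rhs=42; c'=1/4, d'=21/2
back: M1=21/2
M: M0=0, M1=21/2, M2=0
seg 0: a=-5, c=M0/2=0, d=(M1−M0)/(6·1)=7/4, b=Δ0−h0·(2M0+M1)/6=-3/4
seg 1: a=-4, c=M1/2=21/4, d=(M2−M1)/(6·1)=-7/4, b=Δ1−h1·(2M1+M2)/6=9/2
t_q=3/4 → seg 0, τ=3/4; S=-5+-3/4·τ+0·τ²+7/4·τ³=-1235/256

  seg 0: a=-5 b=-3/4 c=0 d=7/4
  seg 1: a=-4 b=9/2 c=21/4 d=-7/4
S(3/4) = -1235/256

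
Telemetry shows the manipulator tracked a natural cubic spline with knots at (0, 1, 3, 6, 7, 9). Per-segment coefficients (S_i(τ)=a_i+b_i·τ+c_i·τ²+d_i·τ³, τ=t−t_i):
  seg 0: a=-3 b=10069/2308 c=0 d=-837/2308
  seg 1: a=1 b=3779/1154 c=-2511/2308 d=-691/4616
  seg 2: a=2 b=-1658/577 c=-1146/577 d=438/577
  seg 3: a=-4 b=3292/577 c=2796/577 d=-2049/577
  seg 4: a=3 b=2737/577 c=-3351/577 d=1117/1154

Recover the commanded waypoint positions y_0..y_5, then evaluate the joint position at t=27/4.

y_0 = S_0(0) = a_0 = -3
y_1 = S_1(0) = a_1 = 1
y_2 = S_2(0) = a_2 = 2
y_3 = S_3(0) = a_3 = -4
y_4 = S_4(0) = a_4 = 3
y_5 = S_4(2) = -3
t_q=27/4 is in segment 3 (τ=3/4); S_3(τ)=55637/36928

y_0=-3 y_1=1 y_2=2 y_3=-4 y_4=3 y_5=-3
S(27/4) = 55637/36928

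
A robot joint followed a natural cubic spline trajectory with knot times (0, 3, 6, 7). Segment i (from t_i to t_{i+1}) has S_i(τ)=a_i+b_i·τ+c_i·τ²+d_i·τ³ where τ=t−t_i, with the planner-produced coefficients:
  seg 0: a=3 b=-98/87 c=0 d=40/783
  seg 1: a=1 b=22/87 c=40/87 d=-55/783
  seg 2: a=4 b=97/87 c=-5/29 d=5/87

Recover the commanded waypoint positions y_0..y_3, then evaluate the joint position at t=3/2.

y_0 = S_0(0) = a_0 = 3
y_1 = S_1(0) = a_1 = 1
y_2 = S_2(0) = a_2 = 4
y_3 = S_2(1) = 5
t_q=3/2 is in segment 0 (τ=3/2); S_0(τ)=43/29

y_0=3 y_1=1 y_2=4 y_3=5
S(3/2) = 43/29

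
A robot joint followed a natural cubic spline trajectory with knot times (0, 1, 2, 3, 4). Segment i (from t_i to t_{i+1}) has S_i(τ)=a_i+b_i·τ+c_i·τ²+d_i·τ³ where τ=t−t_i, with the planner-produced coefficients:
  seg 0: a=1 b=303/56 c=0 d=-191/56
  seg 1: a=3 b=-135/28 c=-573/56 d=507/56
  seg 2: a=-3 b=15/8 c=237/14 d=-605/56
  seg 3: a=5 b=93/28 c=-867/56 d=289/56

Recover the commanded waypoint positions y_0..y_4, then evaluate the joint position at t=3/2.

y_0 = S_0(0) = a_0 = 1
y_1 = S_1(0) = a_1 = 3
y_2 = S_2(0) = a_2 = -3
y_3 = S_3(0) = a_3 = 5
y_4 = S_3(1) = -2
t_q=3/2 is in segment 1 (τ=1/2); S_1(τ)=-375/448

y_0=1 y_1=3 y_2=-3 y_3=5 y_4=-2
S(3/2) = -375/448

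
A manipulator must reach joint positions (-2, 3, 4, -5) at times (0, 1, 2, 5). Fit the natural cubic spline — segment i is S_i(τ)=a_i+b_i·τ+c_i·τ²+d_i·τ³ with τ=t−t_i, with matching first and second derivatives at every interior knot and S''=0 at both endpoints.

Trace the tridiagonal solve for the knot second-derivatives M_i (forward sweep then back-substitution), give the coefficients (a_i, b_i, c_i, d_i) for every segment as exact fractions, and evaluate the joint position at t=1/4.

  seg 0: a=-2 b=183/31 c=0 d=-28/31
  seg 1: a=3 b=99/31 c=-84/31 d=16/31
  seg 2: a=4 b=-21/31 c=-36/31 d=4/31
S(1/4) = -267/496

Δ: Δ0=5, Δ1=1, Δ2=-3
row 1: diag=4, rhs=-24; c'=1/4, d'=-6
row 2: denom=8−1·1/4=31/4; d'=(-24−1·-6)/(31/4)=-72/31
back: M2=-72/31
back: M1=-6−1/4·-72/31=-168/31
M: M0=0, M1=-168/31, M2=-72/31, M3=0
seg 0: a=-2, c=M0/2=0, d=(M1−M0)/(6·1)=-28/31, b=Δ0−h0·(2M0+M1)/6=183/31
seg 1: a=3, c=M1/2=-84/31, d=(M2−M1)/(6·1)=16/31, b=Δ1−h1·(2M1+M2)/6=99/31
seg 2: a=4, c=M2/2=-36/31, d=(M3−M2)/(6·3)=4/31, b=Δ2−h2·(2M2+M3)/6=-21/31
t_q=1/4 → seg 0, τ=1/4; S=-2+183/31·τ+0·τ²+-28/31·τ³=-267/496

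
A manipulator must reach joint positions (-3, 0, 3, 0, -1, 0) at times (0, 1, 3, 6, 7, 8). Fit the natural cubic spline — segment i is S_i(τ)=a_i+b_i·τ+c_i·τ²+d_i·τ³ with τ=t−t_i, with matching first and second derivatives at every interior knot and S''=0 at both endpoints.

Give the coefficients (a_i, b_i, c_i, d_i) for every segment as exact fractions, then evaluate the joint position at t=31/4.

Δ: Δ0=3, Δ1=3/2, Δ2=-1, Δ3=-1, Δ4=1
row 1: diag=6, rhs=-9; c'=1/3, d'=-3/2
row 2: denom=10−2·1/3=28/3; d'=(-15−2·-3/2)/(28/3)=-9/7
row 3: denom=8−3·9/28=197/28; d'=(0−3·-9/7)/(197/28)=108/197
row 4: denom=4−1·28/197=760/197; d'=(12−1·108/197)/(760/197)=282/95
back: M4=282/95
back: M3=108/197−28/197·282/95=12/95
back: M2=-9/7−9/28·12/95=-126/95
back: M1=-3/2−1/3·-126/95=-201/190
M: M0=0, M1=-201/190, M2=-126/95, M3=12/95, M4=282/95, M5=0
seg 0: a=-3, c=M0/2=0, d=(M1−M0)/(6·1)=-67/380, b=Δ0−h0·(2M0+M1)/6=1207/380
seg 1: a=0, c=M1/2=-201/380, d=(M2−M1)/(6·2)=-17/760, b=Δ1−h1·(2M1+M2)/6=503/190
seg 2: a=3, c=M2/2=-63/95, d=(M3−M2)/(6·3)=23/285, b=Δ2−h2·(2M2+M3)/6=5/19
seg 3: a=0, c=M3/2=6/95, d=(M4−M3)/(6·1)=9/19, b=Δ3−h3·(2M3+M4)/6=-146/95
seg 4: a=-1, c=M4/2=141/95, d=(M5−M4)/(6·1)=-47/95, b=Δ4−h4·(2M4+M5)/6=1/95
t_q=31/4 → seg 4, τ=3/4; S=-1+1/95·τ+141/95·τ²+-47/95·τ³=-445/1216

  seg 0: a=-3 b=1207/380 c=0 d=-67/380
  seg 1: a=0 b=503/190 c=-201/380 d=-17/760
  seg 2: a=3 b=5/19 c=-63/95 d=23/285
  seg 3: a=0 b=-146/95 c=6/95 d=9/19
  seg 4: a=-1 b=1/95 c=141/95 d=-47/95
S(31/4) = -445/1216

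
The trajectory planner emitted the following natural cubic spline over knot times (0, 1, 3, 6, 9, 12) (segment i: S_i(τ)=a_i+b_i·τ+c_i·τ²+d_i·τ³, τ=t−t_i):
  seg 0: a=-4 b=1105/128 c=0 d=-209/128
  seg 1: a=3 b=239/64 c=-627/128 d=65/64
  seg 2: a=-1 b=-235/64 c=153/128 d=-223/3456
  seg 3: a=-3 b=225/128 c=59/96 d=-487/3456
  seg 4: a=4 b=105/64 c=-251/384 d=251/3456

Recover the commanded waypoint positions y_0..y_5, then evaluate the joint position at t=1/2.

y_0 = S_0(0) = a_0 = -4
y_1 = S_1(0) = a_1 = 3
y_2 = S_2(0) = a_2 = -1
y_3 = S_3(0) = a_3 = -3
y_4 = S_4(0) = a_4 = 4
y_5 = S_4(3) = 5
t_q=1/2 is in segment 0 (τ=1/2); S_0(τ)=115/1024

y_0=-4 y_1=3 y_2=-1 y_3=-3 y_4=4 y_5=5
S(1/2) = 115/1024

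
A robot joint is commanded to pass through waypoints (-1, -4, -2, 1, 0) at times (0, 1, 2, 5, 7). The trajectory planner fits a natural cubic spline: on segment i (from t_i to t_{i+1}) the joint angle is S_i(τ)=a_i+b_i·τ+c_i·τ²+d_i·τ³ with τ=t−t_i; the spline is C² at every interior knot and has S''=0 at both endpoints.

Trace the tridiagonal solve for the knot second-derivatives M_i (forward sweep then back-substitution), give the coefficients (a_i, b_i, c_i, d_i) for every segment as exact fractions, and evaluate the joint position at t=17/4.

Δ: Δ0=-3, Δ1=2, Δ2=1, Δ3=-1/2
row 1: diag=4, rhs=30; c'=1/4, d'=15/2
row 2: denom=8−1·1/4=31/4; d'=(-6−1·15/2)/(31/4)=-54/31
row 3: denom=10−3·12/31=274/31; d'=(-9−3·-54/31)/(274/31)=-117/274
back: M3=-117/274
back: M2=-54/31−12/31·-117/274=-216/137
back: M1=15/2−1/4·-216/137=2163/274
M: M0=0, M1=2163/274, M2=-216/137, M3=-117/274, M4=0
seg 0: a=-1, c=M0/2=0, d=(M1−M0)/(6·1)=721/548, b=Δ0−h0·(2M0+M1)/6=-2365/548
seg 1: a=-4, c=M1/2=2163/548, d=(M2−M1)/(6·1)=-865/548, b=Δ1−h1·(2M1+M2)/6=-101/274
seg 2: a=-2, c=M2/2=-108/137, d=(M3−M2)/(6·3)=35/548, b=Δ2−h2·(2M2+M3)/6=1529/548
seg 3: a=1, c=M3/2=-117/548, d=(M4−M3)/(6·2)=39/1096, b=Δ3−h3·(2M3+M4)/6=-59/274
t_q=17/4 → seg 2, τ=9/4; S=-2+1529/548·τ+-108/137·τ²+35/548·τ³=35579/35072

  seg 0: a=-1 b=-2365/548 c=0 d=721/548
  seg 1: a=-4 b=-101/274 c=2163/548 d=-865/548
  seg 2: a=-2 b=1529/548 c=-108/137 d=35/548
  seg 3: a=1 b=-59/274 c=-117/548 d=39/1096
S(17/4) = 35579/35072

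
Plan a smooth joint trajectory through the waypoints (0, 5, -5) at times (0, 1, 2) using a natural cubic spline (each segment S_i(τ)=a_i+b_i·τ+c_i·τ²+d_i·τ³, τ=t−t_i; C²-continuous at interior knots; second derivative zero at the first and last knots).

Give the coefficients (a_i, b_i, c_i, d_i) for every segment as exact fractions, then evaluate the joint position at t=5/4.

  seg 0: a=0 b=35/4 c=0 d=-15/4
  seg 1: a=5 b=-5/2 c=-45/4 d=15/4
S(5/4) = 955/256

Δ: Δ0=5, Δ1=-10
row 1: diag=4, rhs=-90; c'=1/4, d'=-45/2
back: M1=-45/2
M: M0=0, M1=-45/2, M2=0
seg 0: a=0, c=M0/2=0, d=(M1−M0)/(6·1)=-15/4, b=Δ0−h0·(2M0+M1)/6=35/4
seg 1: a=5, c=M1/2=-45/4, d=(M2−M1)/(6·1)=15/4, b=Δ1−h1·(2M1+M2)/6=-5/2
t_q=5/4 → seg 1, τ=1/4; S=5+-5/2·τ+-45/4·τ²+15/4·τ³=955/256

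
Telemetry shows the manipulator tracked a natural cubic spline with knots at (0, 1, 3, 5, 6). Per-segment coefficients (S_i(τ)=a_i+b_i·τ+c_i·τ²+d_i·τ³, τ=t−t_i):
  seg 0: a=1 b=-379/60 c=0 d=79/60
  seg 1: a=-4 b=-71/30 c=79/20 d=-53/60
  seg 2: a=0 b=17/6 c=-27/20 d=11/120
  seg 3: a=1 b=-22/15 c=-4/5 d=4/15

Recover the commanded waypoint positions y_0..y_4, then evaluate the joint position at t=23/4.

y_0 = S_0(0) = a_0 = 1
y_1 = S_1(0) = a_1 = -4
y_2 = S_2(0) = a_2 = 0
y_3 = S_3(0) = a_3 = 1
y_4 = S_3(1) = -1
t_q=23/4 is in segment 3 (τ=3/4); S_3(τ)=-7/16

y_0=1 y_1=-4 y_2=0 y_3=1 y_4=-1
S(23/4) = -7/16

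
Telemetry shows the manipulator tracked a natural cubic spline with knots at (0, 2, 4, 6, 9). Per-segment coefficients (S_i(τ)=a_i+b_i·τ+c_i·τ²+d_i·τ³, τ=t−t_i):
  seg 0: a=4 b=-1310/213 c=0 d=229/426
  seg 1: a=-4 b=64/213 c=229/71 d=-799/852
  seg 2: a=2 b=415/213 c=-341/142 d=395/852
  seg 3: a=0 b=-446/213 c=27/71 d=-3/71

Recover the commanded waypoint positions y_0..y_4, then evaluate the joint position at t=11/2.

y_0=4 y_1=-4 y_2=2 y_3=0 y_4=-4
S(11/2) = 2463/2272

y_0 = S_0(0) = a_0 = 4
y_1 = S_1(0) = a_1 = -4
y_2 = S_2(0) = a_2 = 2
y_3 = S_3(0) = a_3 = 0
y_4 = S_3(3) = -4
t_q=11/2 is in segment 2 (τ=3/2); S_2(τ)=2463/2272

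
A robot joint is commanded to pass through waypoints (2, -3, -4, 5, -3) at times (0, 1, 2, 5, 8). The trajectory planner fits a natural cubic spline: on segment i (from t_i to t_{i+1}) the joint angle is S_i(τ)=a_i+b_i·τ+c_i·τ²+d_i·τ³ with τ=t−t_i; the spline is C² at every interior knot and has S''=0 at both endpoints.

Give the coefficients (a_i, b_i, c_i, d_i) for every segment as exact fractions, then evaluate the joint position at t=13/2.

Δ: Δ0=-5, Δ1=-1, Δ2=3, Δ3=-8/3
row 1: diag=4, rhs=24; c'=1/4, d'=6
row 2: denom=8−1·1/4=31/4; d'=(24−1·6)/(31/4)=72/31
row 3: denom=12−3·12/31=336/31; d'=(-34−3·72/31)/(336/31)=-635/168
back: M3=-635/168
back: M2=72/31−12/31·-635/168=53/14
back: M1=6−1/4·53/14=283/56
M: M0=0, M1=283/56, M2=53/14, M3=-635/168, M4=0
seg 0: a=2, c=M0/2=0, d=(M1−M0)/(6·1)=283/336, b=Δ0−h0·(2M0+M1)/6=-1963/336
seg 1: a=-3, c=M1/2=283/112, d=(M2−M1)/(6·1)=-71/336, b=Δ1−h1·(2M1+M2)/6=-557/168
seg 2: a=-4, c=M2/2=53/28, d=(M3−M2)/(6·3)=-1271/3024, b=Δ2−h2·(2M2+M3)/6=53/48
seg 3: a=5, c=M3/2=-635/336, d=(M4−M3)/(6·3)=635/3024, b=Δ3−h3·(2M3+M4)/6=187/168
t_q=13/2 → seg 3, τ=3/2; S=5+187/168·τ+-635/336·τ²+635/3024·τ³=2801/896

  seg 0: a=2 b=-1963/336 c=0 d=283/336
  seg 1: a=-3 b=-557/168 c=283/112 d=-71/336
  seg 2: a=-4 b=53/48 c=53/28 d=-1271/3024
  seg 3: a=5 b=187/168 c=-635/336 d=635/3024
S(13/2) = 2801/896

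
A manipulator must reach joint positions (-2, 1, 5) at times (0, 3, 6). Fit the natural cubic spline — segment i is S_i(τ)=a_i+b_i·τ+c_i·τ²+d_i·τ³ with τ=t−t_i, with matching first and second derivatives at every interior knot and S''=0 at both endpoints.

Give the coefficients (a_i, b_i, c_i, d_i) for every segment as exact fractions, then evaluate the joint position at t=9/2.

  seg 0: a=-2 b=11/12 c=0 d=1/108
  seg 1: a=1 b=7/6 c=1/12 d=-1/108
S(9/2) = 93/32

Δ: Δ0=1, Δ1=4/3
row 1: diag=12, rhs=2; c'=1/4, d'=1/6
back: M1=1/6
M: M0=0, M1=1/6, M2=0
seg 0: a=-2, c=M0/2=0, d=(M1−M0)/(6·3)=1/108, b=Δ0−h0·(2M0+M1)/6=11/12
seg 1: a=1, c=M1/2=1/12, d=(M2−M1)/(6·3)=-1/108, b=Δ1−h1·(2M1+M2)/6=7/6
t_q=9/2 → seg 1, τ=3/2; S=1+7/6·τ+1/12·τ²+-1/108·τ³=93/32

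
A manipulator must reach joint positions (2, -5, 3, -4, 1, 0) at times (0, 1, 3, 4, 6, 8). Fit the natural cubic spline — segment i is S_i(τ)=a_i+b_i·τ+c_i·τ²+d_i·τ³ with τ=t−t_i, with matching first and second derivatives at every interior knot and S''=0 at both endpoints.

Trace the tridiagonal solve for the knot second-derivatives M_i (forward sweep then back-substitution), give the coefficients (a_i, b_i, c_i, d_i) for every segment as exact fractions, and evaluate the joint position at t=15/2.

  seg 0: a=2 b=-3367/340 c=0 d=987/340
  seg 1: a=-5 b=-203/170 c=2961/340 d=-1039/340
  seg 2: a=3 b=-103/34 c=-3273/340 d=1923/340
  seg 3: a=-4 b=-1807/340 c=624/85 d=-467/272
  seg 4: a=1 b=293/85 c=-2013/680 d=671/1360
S(15/2) = 2557/2176

Δ: Δ0=-7, Δ1=4, Δ2=-7, Δ3=5/2, Δ4=-1/2
row 1: diag=6, rhs=66; c'=1/3, d'=11
row 2: denom=6−2·1/3=16/3; d'=(-66−2·11)/(16/3)=-33/2
row 3: denom=6−1·3/16=93/16; d'=(57−1·-33/2)/(93/16)=392/31
row 4: denom=8−2·32/93=680/93; d'=(-18−2·392/31)/(680/93)=-2013/340
back: M4=-2013/340
back: M3=392/31−32/93·-2013/340=1248/85
back: M2=-33/2−3/16·1248/85=-3273/170
back: M1=11−1/3·-3273/170=2961/170
M: M0=0, M1=2961/170, M2=-3273/170, M3=1248/85, M4=-2013/340, M5=0
seg 0: a=2, c=M0/2=0, d=(M1−M0)/(6·1)=987/340, b=Δ0−h0·(2M0+M1)/6=-3367/340
seg 1: a=-5, c=M1/2=2961/340, d=(M2−M1)/(6·2)=-1039/340, b=Δ1−h1·(2M1+M2)/6=-203/170
seg 2: a=3, c=M2/2=-3273/340, d=(M3−M2)/(6·1)=1923/340, b=Δ2−h2·(2M2+M3)/6=-103/34
seg 3: a=-4, c=M3/2=624/85, d=(M4−M3)/(6·2)=-467/272, b=Δ3−h3·(2M3+M4)/6=-1807/340
seg 4: a=1, c=M4/2=-2013/680, d=(M5−M4)/(6·2)=671/1360, b=Δ4−h4·(2M4+M5)/6=293/85
t_q=15/2 → seg 4, τ=3/2; S=1+293/85·τ+-2013/680·τ²+671/1360·τ³=2557/2176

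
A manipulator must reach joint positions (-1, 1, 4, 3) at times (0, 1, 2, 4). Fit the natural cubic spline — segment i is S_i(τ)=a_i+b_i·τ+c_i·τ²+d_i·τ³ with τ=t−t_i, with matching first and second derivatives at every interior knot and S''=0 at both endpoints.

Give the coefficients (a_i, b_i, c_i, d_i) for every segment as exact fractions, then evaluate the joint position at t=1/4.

  seg 0: a=-1 b=73/46 c=0 d=19/46
  seg 1: a=1 b=65/23 c=57/46 d=-49/46
  seg 2: a=4 b=97/46 c=-45/23 d=15/46
S(1/4) = -1757/2944

Δ: Δ0=2, Δ1=3, Δ2=-1/2
row 1: diag=4, rhs=6; c'=1/4, d'=3/2
row 2: denom=6−1·1/4=23/4; d'=(-21−1·3/2)/(23/4)=-90/23
back: M2=-90/23
back: M1=3/2−1/4·-90/23=57/23
M: M0=0, M1=57/23, M2=-90/23, M3=0
seg 0: a=-1, c=M0/2=0, d=(M1−M0)/(6·1)=19/46, b=Δ0−h0·(2M0+M1)/6=73/46
seg 1: a=1, c=M1/2=57/46, d=(M2−M1)/(6·1)=-49/46, b=Δ1−h1·(2M1+M2)/6=65/23
seg 2: a=4, c=M2/2=-45/23, d=(M3−M2)/(6·2)=15/46, b=Δ2−h2·(2M2+M3)/6=97/46
t_q=1/4 → seg 0, τ=1/4; S=-1+73/46·τ+0·τ²+19/46·τ³=-1757/2944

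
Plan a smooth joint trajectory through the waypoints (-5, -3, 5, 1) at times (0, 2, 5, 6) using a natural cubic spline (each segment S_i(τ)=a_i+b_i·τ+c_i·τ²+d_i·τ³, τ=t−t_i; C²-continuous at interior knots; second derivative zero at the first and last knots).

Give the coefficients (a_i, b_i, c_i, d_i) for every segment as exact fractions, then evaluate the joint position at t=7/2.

  seg 0: a=-5 b=13/213 c=0 d=50/213
  seg 1: a=-3 b=613/213 c=100/71 d=-35/71
  seg 2: a=5 b=-422/213 c=-215/71 d=215/213
S(7/2) = 1603/568

Δ: Δ0=1, Δ1=8/3, Δ2=-4
row 1: diag=10, rhs=10; c'=3/10, d'=1
row 2: denom=8−3·3/10=71/10; d'=(-40−3·1)/(71/10)=-430/71
back: M2=-430/71
back: M1=1−3/10·-430/71=200/71
M: M0=0, M1=200/71, M2=-430/71, M3=0
seg 0: a=-5, c=M0/2=0, d=(M1−M0)/(6·2)=50/213, b=Δ0−h0·(2M0+M1)/6=13/213
seg 1: a=-3, c=M1/2=100/71, d=(M2−M1)/(6·3)=-35/71, b=Δ1−h1·(2M1+M2)/6=613/213
seg 2: a=5, c=M2/2=-215/71, d=(M3−M2)/(6·1)=215/213, b=Δ2−h2·(2M2+M3)/6=-422/213
t_q=7/2 → seg 1, τ=3/2; S=-3+613/213·τ+100/71·τ²+-35/71·τ³=1603/568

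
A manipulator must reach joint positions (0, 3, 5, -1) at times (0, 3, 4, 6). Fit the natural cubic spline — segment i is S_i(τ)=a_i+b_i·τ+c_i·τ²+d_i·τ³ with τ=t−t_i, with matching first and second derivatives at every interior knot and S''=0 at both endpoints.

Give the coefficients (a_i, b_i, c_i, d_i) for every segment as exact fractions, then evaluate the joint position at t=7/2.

  seg 0: a=0 b=14/47 c=0 d=11/141
  seg 1: a=3 b=113/47 c=33/47 d=-52/47
  seg 2: a=5 b=23/47 c=-123/47 d=41/94
S(7/2) = 797/188

Δ: Δ0=1, Δ1=2, Δ2=-3
row 1: diag=8, rhs=6; c'=1/8, d'=3/4
row 2: denom=6−1·1/8=47/8; d'=(-30−1·3/4)/(47/8)=-246/47
back: M2=-246/47
back: M1=3/4−1/8·-246/47=66/47
M: M0=0, M1=66/47, M2=-246/47, M3=0
seg 0: a=0, c=M0/2=0, d=(M1−M0)/(6·3)=11/141, b=Δ0−h0·(2M0+M1)/6=14/47
seg 1: a=3, c=M1/2=33/47, d=(M2−M1)/(6·1)=-52/47, b=Δ1−h1·(2M1+M2)/6=113/47
seg 2: a=5, c=M2/2=-123/47, d=(M3−M2)/(6·2)=41/94, b=Δ2−h2·(2M2+M3)/6=23/47
t_q=7/2 → seg 1, τ=1/2; S=3+113/47·τ+33/47·τ²+-52/47·τ³=797/188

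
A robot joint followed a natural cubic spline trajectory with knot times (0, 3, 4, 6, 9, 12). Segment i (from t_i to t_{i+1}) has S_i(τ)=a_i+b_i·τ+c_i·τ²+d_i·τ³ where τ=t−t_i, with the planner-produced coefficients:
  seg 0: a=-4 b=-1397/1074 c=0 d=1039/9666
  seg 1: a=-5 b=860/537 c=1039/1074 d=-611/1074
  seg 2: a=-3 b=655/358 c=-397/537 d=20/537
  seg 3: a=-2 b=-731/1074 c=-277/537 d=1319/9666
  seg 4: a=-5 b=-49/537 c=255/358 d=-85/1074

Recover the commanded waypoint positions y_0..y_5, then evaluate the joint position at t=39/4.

y_0=-4 y_1=-5 y_2=-3 y_3=-2 y_4=-5 y_5=-1
S(39/4) = -107713/22912

y_0 = S_0(0) = a_0 = -4
y_1 = S_1(0) = a_1 = -5
y_2 = S_2(0) = a_2 = -3
y_3 = S_3(0) = a_3 = -2
y_4 = S_4(0) = a_4 = -5
y_5 = S_4(3) = -1
t_q=39/4 is in segment 4 (τ=3/4); S_4(τ)=-107713/22912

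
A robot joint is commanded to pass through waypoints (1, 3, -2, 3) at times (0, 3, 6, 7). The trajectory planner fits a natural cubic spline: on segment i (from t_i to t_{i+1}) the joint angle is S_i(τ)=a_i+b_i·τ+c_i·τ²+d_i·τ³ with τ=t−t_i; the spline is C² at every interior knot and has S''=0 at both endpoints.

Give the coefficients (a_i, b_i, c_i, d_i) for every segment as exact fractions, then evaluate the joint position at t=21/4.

Δ: Δ0=2/3, Δ1=-5/3, Δ2=5
row 1: diag=12, rhs=-14; c'=1/4, d'=-7/6
row 2: denom=8−3·1/4=29/4; d'=(40−3·-7/6)/(29/4)=6
back: M2=6
back: M1=-7/6−1/4·6=-8/3
M: M0=0, M1=-8/3, M2=6, M3=0
seg 0: a=1, c=M0/2=0, d=(M1−M0)/(6·3)=-4/27, b=Δ0−h0·(2M0+M1)/6=2
seg 1: a=3, c=M1/2=-4/3, d=(M2−M1)/(6·3)=13/27, b=Δ1−h1·(2M1+M2)/6=-2
seg 2: a=-2, c=M2/2=3, d=(M3−M2)/(6·1)=-1, b=Δ2−h2·(2M2+M3)/6=3
t_q=21/4 → seg 1, τ=9/4; S=3+-2·τ+-4/3·τ²+13/27·τ³=-177/64

  seg 0: a=1 b=2 c=0 d=-4/27
  seg 1: a=3 b=-2 c=-4/3 d=13/27
  seg 2: a=-2 b=3 c=3 d=-1
S(21/4) = -177/64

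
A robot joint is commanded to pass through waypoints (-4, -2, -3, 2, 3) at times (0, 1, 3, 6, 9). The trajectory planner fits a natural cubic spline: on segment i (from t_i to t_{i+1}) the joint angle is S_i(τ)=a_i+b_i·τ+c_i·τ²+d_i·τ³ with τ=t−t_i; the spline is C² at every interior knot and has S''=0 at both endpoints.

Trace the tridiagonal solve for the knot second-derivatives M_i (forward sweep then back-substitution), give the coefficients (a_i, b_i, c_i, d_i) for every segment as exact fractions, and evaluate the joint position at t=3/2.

  seg 0: a=-4 b=1049/412 c=0 d=-225/412
  seg 1: a=-2 b=187/206 c=-675/412 d=385/824
  seg 2: a=-3 b=-4/103 c=120/103 d=-553/2781
  seg 3: a=2 b=163/103 c=-193/309 d=193/2781
S(3/2) = -12507/6592

Δ: Δ0=2, Δ1=-1/2, Δ2=5/3, Δ3=1/3
row 1: diag=6, rhs=-15; c'=1/3, d'=-5/2
row 2: denom=10−2·1/3=28/3; d'=(13−2·-5/2)/(28/3)=27/14
row 3: denom=12−3·9/28=309/28; d'=(-8−3·27/14)/(309/28)=-386/309
back: M3=-386/309
back: M2=27/14−9/28·-386/309=240/103
back: M1=-5/2−1/3·240/103=-675/206
M: M0=0, M1=-675/206, M2=240/103, M3=-386/309, M4=0
seg 0: a=-4, c=M0/2=0, d=(M1−M0)/(6·1)=-225/412, b=Δ0−h0·(2M0+M1)/6=1049/412
seg 1: a=-2, c=M1/2=-675/412, d=(M2−M1)/(6·2)=385/824, b=Δ1−h1·(2M1+M2)/6=187/206
seg 2: a=-3, c=M2/2=120/103, d=(M3−M2)/(6·3)=-553/2781, b=Δ2−h2·(2M2+M3)/6=-4/103
seg 3: a=2, c=M3/2=-193/309, d=(M4−M3)/(6·3)=193/2781, b=Δ3−h3·(2M3+M4)/6=163/103
t_q=3/2 → seg 1, τ=1/2; S=-2+187/206·τ+-675/412·τ²+385/824·τ³=-12507/6592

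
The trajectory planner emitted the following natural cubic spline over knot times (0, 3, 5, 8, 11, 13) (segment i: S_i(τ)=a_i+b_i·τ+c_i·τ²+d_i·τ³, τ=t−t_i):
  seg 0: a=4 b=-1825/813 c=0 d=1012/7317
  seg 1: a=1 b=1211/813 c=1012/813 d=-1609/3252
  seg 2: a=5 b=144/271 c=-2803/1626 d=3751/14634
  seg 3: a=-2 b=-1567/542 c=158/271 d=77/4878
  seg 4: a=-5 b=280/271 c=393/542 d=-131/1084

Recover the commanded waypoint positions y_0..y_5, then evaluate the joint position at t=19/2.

y_0 = S_0(0) = a_0 = 4
y_1 = S_1(0) = a_1 = 1
y_2 = S_2(0) = a_2 = 5
y_3 = S_3(0) = a_3 = -2
y_4 = S_4(0) = a_4 = -5
y_5 = S_4(2) = -1
t_q=19/2 is in segment 3 (τ=3/2); S_3(τ)=-21557/4336

y_0=4 y_1=1 y_2=5 y_3=-2 y_4=-5 y_5=-1
S(19/2) = -21557/4336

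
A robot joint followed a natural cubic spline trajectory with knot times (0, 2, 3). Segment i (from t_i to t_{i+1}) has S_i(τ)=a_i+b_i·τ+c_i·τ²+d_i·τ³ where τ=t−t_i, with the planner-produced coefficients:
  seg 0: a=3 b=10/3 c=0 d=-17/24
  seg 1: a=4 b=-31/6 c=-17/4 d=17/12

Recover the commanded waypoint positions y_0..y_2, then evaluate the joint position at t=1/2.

y_0 = S_0(0) = a_0 = 3
y_1 = S_1(0) = a_1 = 4
y_2 = S_1(1) = -4
t_q=1/2 is in segment 0 (τ=1/2); S_0(τ)=293/64

y_0=3 y_1=4 y_2=-4
S(1/2) = 293/64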